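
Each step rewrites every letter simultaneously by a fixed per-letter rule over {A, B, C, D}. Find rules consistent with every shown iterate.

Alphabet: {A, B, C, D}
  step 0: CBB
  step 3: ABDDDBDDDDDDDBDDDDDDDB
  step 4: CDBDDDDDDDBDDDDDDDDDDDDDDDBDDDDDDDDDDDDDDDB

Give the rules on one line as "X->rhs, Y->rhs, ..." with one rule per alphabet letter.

A->C, B->DB, C->AB, D->DD

  step 3 ⇒ step 4: ABDDDBDDDDDDDBDDDDDDDB ⇒ C·DB·DD·DD·DD·DB·DD·DD·DD·DD·DD·DD·DD·DB·DD·DD·DD·DD·DD·DD·DD·DB
    A ↦ C
    B ↦ DB
    D ↦ DD
    C ↦ AB  (constrained at step 0)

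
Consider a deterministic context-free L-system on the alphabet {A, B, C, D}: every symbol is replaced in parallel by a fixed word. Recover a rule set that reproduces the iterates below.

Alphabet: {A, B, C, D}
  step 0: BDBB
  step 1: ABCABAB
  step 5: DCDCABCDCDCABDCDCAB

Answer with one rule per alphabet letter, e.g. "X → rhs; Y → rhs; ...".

  step 0 ⇒ step 1: BDBB ⇒ AB·C·AB·AB
    B ↦ AB
    D ↦ C
    A ↦ C  (constrained at step 1)
    C ↦ D  (constrained at step 1)

A->C, B->AB, C->D, D->C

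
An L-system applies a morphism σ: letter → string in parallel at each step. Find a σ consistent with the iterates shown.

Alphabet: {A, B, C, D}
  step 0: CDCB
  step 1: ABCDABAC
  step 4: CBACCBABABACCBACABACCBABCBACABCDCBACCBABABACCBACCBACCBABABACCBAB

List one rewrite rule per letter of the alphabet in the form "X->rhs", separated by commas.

A->CB, B->AC, C->AB, D->CD

  step 0 ⇒ step 1: CDCB ⇒ AB·CD·AB·AC
    B ↦ AC
    C ↦ AB
    D ↦ CD
    A ↦ CB  (constrained at step 1)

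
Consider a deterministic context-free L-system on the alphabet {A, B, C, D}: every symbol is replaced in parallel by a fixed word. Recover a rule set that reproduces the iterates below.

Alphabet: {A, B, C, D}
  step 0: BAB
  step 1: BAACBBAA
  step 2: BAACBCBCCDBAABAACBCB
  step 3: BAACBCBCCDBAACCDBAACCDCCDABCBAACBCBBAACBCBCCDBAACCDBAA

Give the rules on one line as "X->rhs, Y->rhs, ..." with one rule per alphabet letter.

A->CB, B->BAA, C->CCD, D->ABC

  step 2 ⇒ step 3: BAACBCBCCDBAABAACBCB ⇒ BAA·CB·CB·CCD·BAA·CCD·BAA·CCD·CCD·ABC·BAA·CB·CB·BAA·CB·CB·CCD·BAA·CCD·BAA
    A ↦ CB
    B ↦ BAA
    C ↦ CCD
    D ↦ ABC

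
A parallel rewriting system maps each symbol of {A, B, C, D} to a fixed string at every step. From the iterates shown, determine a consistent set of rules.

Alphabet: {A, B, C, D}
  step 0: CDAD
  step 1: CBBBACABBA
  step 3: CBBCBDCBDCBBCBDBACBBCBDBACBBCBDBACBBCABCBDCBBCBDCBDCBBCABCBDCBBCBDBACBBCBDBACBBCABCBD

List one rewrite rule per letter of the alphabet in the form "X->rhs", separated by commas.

A->CAB, B->CBD, C->CBB, D->BA

  step 0 ⇒ step 1: CDAD ⇒ CBB·BA·CAB·BA
    A ↦ CAB
    C ↦ CBB
    D ↦ BA
    B ↦ CBD  (constrained at step 1)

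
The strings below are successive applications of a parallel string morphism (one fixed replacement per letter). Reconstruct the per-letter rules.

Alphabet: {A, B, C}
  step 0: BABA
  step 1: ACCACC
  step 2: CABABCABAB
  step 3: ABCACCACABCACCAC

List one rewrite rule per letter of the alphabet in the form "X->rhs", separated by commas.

A->C, B->AC, C->AB

  step 2 ⇒ step 3: CABABCABAB ⇒ AB·C·AC·C·AC·AB·C·AC·C·AC
    A ↦ C
    B ↦ AC
    C ↦ AB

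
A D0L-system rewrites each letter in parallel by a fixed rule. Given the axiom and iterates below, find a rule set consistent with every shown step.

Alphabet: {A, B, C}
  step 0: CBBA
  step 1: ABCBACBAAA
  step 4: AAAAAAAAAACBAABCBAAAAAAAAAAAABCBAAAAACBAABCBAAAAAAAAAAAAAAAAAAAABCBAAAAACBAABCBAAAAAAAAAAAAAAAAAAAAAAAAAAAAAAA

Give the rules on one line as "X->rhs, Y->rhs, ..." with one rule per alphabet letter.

  step 0 ⇒ step 1: CBBA ⇒ AB·CBA·CBA·AA
    A ↦ AA
    B ↦ CBA
    C ↦ AB

A->AA, B->CBA, C->AB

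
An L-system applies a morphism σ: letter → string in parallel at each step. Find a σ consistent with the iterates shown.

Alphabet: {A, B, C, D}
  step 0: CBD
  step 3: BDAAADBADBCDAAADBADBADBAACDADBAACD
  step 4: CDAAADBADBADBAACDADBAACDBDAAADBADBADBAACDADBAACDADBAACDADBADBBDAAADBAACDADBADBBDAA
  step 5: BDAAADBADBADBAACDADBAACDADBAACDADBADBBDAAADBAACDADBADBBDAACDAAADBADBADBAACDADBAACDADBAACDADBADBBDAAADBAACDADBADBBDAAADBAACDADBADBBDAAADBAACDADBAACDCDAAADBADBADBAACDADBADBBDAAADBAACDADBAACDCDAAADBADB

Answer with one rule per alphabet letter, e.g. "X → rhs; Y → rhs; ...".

A->ADB, B->CD, C->BD, D->AA

  step 4 ⇒ step 5: CDAAADBADBADBAACDADBAACDBDAAADBADBADBAACDADBAACDADBAACDADBADBBDAAADBAACDADBADBBDAA ⇒ BD·AA·ADB·ADB·ADB·AA·CD·ADB·AA·CD·ADB·AA·CD·ADB·ADB·BD·AA·ADB·AA·CD·ADB·ADB·BD·AA·CD·AA·ADB·ADB·ADB·AA·CD·ADB·AA·CD·ADB·AA·CD·ADB·ADB·BD·AA·ADB·AA·CD·ADB·ADB·BD·AA·ADB·AA·CD·ADB·ADB·BD·AA·ADB·AA·CD·ADB·AA·CD·CD·AA·ADB·ADB·ADB·AA·CD·ADB·ADB·BD·AA·ADB·AA·CD·ADB·AA·CD·CD·AA·ADB·ADB
    A ↦ ADB
    B ↦ CD
    C ↦ BD
    D ↦ AA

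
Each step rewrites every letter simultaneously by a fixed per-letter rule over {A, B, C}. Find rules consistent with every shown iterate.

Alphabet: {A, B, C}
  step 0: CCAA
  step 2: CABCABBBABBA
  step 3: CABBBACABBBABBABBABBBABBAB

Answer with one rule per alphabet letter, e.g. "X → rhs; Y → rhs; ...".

A->B, B->BBA, C->CA

  step 2 ⇒ step 3: CABCABBBABBA ⇒ CA·B·BBA·CA·B·BBA·BBA·BBA·B·BBA·BBA·B
    A ↦ B
    B ↦ BBA
    C ↦ CA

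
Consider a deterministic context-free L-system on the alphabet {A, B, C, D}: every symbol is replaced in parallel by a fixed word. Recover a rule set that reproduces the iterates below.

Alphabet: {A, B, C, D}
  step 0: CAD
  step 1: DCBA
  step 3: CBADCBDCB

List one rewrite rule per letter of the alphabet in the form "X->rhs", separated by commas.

A->CB, B->CB, C->D, D->A

  step 0 ⇒ step 1: CAD ⇒ D·CB·A
    A ↦ CB
    C ↦ D
    D ↦ A
    B ↦ CB  (constrained at step 1)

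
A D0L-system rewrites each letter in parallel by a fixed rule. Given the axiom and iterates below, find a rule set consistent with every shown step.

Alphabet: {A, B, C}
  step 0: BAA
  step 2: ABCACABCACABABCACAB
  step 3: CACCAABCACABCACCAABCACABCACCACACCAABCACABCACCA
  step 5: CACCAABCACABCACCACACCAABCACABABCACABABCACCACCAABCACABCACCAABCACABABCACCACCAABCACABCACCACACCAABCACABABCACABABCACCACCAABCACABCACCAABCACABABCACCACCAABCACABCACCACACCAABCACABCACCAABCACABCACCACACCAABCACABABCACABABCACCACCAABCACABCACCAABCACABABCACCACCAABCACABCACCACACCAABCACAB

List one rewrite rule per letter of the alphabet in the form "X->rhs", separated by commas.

A->CAC, B->CA, C->AB

  step 2 ⇒ step 3: ABCACABCACABABCACAB ⇒ CAC·CA·AB·CAC·AB·CAC·CA·AB·CAC·AB·CAC·CA·CAC·CA·AB·CAC·AB·CAC·CA
    A ↦ CAC
    B ↦ CA
    C ↦ AB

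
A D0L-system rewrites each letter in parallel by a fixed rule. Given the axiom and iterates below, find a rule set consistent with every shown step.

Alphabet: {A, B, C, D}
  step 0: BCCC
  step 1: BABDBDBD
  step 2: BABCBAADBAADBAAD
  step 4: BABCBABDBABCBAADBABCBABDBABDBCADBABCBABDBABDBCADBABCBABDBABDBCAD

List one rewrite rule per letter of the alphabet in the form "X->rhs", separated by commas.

A->BC, B->BA, C->BD, D->AD

  step 1 ⇒ step 2: BABDBDBD ⇒ BA·BC·BA·AD·BA·AD·BA·AD
    A ↦ BC
    B ↦ BA
    D ↦ AD
  step 0 ⇒ step 1: BCCC ⇒ BA·BD·BD·BD
    C ↦ BD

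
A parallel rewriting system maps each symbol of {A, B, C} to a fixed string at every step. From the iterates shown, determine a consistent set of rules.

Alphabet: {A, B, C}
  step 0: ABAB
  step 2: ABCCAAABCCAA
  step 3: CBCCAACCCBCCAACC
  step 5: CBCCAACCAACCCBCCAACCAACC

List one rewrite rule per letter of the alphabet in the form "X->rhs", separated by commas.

A->C, B->BCC, C->A

  step 2 ⇒ step 3: ABCCAAABCCAA ⇒ C·BCC·A·A·C·C·C·BCC·A·A·C·C
    A ↦ C
    B ↦ BCC
    C ↦ A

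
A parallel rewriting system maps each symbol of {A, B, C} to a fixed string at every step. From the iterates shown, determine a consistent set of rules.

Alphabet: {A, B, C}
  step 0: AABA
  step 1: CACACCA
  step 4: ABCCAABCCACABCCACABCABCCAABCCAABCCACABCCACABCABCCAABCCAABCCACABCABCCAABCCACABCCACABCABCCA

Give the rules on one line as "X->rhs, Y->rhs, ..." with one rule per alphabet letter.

A->CA, B->C, C->ABC

  step 0 ⇒ step 1: AABA ⇒ CA·CA·C·CA
    A ↦ CA
    B ↦ C
    C ↦ ABC  (constrained at step 1)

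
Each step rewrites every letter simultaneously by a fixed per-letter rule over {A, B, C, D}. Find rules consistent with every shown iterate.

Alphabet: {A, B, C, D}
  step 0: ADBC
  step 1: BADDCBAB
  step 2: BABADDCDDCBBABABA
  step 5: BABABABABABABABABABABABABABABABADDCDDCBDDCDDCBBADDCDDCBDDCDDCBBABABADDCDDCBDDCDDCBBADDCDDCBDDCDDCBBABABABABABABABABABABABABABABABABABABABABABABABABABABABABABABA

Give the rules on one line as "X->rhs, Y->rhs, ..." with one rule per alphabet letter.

  step 1 ⇒ step 2: BADDCBAB ⇒ BA·BA·DDC·DDC·B·BA·BA·BA
    A ↦ BA
    B ↦ BA
    C ↦ B
    D ↦ DDC

A->BA, B->BA, C->B, D->DDC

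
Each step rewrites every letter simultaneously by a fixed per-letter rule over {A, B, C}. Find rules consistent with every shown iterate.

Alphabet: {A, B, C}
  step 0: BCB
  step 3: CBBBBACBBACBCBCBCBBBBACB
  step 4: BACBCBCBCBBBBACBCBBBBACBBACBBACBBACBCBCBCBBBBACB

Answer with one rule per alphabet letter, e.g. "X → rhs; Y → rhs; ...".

A->BB, B->CB, C->BA

  step 3 ⇒ step 4: CBBBBACBBACBCBCBCBBBBACB ⇒ BA·CB·CB·CB·CB·BB·BA·CB·CB·BB·BA·CB·BA·CB·BA·CB·BA·CB·CB·CB·CB·BB·BA·CB
    A ↦ BB
    B ↦ CB
    C ↦ BA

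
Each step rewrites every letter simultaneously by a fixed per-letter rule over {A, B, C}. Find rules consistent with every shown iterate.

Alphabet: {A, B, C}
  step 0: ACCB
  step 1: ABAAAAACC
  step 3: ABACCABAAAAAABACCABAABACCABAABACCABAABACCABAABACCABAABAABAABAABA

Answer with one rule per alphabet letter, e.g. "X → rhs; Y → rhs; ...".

A->ABA, B->CC, C->AA

  step 0 ⇒ step 1: ACCB ⇒ ABA·AA·AA·CC
    A ↦ ABA
    B ↦ CC
    C ↦ AA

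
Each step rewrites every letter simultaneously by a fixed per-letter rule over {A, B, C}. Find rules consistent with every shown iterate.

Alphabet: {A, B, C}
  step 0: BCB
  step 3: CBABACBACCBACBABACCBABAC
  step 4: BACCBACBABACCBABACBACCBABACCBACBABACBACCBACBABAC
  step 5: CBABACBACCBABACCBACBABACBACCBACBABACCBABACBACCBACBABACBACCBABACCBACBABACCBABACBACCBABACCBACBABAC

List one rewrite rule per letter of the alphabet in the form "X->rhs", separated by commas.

A->BA, B->C, C->BAC

  step 4 ⇒ step 5: BACCBACBABACCBABACBACCBABACCBACBABACBACCBACBABAC ⇒ C·BA·BAC·BAC·C·BA·BAC·C·BA·C·BA·BAC·BAC·C·BA·C·BA·BAC·C·BA·BAC·BAC·C·BA·C·BA·BAC·BAC·C·BA·BAC·C·BA·C·BA·BAC·C·BA·BAC·BAC·C·BA·BAC·C·BA·C·BA·BAC
    A ↦ BA
    B ↦ C
    C ↦ BAC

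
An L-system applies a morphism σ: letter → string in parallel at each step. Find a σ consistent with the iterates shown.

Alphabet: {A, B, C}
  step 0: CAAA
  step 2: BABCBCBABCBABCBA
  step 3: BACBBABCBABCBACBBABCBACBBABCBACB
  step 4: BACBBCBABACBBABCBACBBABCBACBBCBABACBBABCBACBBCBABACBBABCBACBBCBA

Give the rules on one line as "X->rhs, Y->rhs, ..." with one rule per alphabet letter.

  step 3 ⇒ step 4: BACBBABCBABCBACBBABCBACBBABCBACB ⇒ BA·CB·BC·BA·BA·CB·BA·BC·BA·CB·BA·BC·BA·CB·BC·BA·BA·CB·BA·BC·BA·CB·BC·BA·BA·CB·BA·BC·BA·CB·BC·BA
    A ↦ CB
    B ↦ BA
    C ↦ BC

A->CB, B->BA, C->BC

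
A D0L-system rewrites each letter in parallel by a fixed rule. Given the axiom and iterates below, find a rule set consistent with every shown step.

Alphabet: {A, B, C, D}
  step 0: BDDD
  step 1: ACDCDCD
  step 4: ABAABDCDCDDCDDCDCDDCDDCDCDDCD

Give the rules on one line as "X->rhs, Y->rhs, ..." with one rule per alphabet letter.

  step 0 ⇒ step 1: BDDD ⇒ A·CD·CD·CD
    B ↦ A
    D ↦ CD
    A ↦ AB  (constrained at step 1)
    C ↦ D  (constrained at step 1)

A->AB, B->A, C->D, D->CD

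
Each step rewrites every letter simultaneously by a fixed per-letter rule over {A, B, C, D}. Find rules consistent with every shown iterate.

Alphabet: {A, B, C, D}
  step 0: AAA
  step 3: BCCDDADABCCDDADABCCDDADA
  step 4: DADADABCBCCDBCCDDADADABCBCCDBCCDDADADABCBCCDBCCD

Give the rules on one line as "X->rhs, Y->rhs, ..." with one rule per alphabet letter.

  step 3 ⇒ step 4: BCCDDADABCCDDADABCCDDADA ⇒ DA·DA·DA·BC·BC·CD·BC·CD·DA·DA·DA·BC·BC·CD·BC·CD·DA·DA·DA·BC·BC·CD·BC·CD
    A ↦ CD
    B ↦ DA
    C ↦ DA
    D ↦ BC

A->CD, B->DA, C->DA, D->BC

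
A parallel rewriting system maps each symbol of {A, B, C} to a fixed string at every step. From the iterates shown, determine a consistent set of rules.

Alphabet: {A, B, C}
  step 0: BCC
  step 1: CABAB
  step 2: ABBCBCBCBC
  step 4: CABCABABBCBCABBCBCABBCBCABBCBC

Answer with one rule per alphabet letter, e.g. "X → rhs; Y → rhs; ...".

  step 1 ⇒ step 2: CABAB ⇒ AB·BCB·C·BCB·C
    A ↦ BCB
    B ↦ C
    C ↦ AB

A->BCB, B->C, C->AB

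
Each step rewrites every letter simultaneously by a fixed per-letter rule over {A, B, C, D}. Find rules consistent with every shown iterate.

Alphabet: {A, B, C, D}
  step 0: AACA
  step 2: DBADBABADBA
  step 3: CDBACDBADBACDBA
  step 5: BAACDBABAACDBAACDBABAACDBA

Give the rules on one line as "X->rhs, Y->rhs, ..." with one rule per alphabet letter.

A->BA, B->D, C->A, D->C

  step 2 ⇒ step 3: DBADBABADBA ⇒ C·D·BA·C·D·BA·D·BA·C·D·BA
    A ↦ BA
    B ↦ D
    D ↦ C
    C ↦ A  (constrained at step 0)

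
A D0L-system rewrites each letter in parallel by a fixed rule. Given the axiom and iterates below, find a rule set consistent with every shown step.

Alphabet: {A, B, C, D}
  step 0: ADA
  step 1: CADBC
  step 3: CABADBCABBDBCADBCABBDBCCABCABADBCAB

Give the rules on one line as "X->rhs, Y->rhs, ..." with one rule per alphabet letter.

  step 0 ⇒ step 1: ADA ⇒ C·ADB·C
    A ↦ C
    D ↦ ADB
    B ↦ CAB  (constrained at step 1)
    C ↦ BDB  (constrained at step 1)

A->C, B->CAB, C->BDB, D->ADB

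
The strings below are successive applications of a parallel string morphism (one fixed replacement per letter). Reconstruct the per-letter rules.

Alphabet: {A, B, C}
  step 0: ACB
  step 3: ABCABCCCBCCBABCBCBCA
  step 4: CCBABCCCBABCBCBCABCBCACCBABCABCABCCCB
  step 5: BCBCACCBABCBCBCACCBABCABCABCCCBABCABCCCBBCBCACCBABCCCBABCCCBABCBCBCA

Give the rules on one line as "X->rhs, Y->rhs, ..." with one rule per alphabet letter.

A->CCB, B->A, C->BC

  step 4 ⇒ step 5: CCBABCCCBABCBCBCABCBCACCBABCABCABCCCB ⇒ BC·BC·A·CCB·A·BC·BC·BC·A·CCB·A·BC·A·BC·A·BC·CCB·A·BC·A·BC·CCB·BC·BC·A·CCB·A·BC·CCB·A·BC·CCB·A·BC·BC·BC·A
    A ↦ CCB
    B ↦ A
    C ↦ BC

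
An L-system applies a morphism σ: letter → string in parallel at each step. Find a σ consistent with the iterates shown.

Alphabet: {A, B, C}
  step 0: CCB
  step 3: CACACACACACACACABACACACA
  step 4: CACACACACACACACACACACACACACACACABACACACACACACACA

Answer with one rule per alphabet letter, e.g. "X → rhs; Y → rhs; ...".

A->CA, B->BA, C->CA

  step 3 ⇒ step 4: CACACACACACACACABACACACA ⇒ CA·CA·CA·CA·CA·CA·CA·CA·CA·CA·CA·CA·CA·CA·CA·CA·BA·CA·CA·CA·CA·CA·CA·CA
    A ↦ CA
    B ↦ BA
    C ↦ CA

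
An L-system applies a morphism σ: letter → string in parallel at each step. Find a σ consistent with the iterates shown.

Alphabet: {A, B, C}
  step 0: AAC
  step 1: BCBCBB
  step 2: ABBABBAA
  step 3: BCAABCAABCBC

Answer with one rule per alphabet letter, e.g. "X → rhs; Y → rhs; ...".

A->BC, B->A, C->BB

  step 2 ⇒ step 3: ABBABBAA ⇒ BC·A·A·BC·A·A·BC·BC
    A ↦ BC
    B ↦ A
  step 0 ⇒ step 1: AAC ⇒ BC·BC·BB
    C ↦ BB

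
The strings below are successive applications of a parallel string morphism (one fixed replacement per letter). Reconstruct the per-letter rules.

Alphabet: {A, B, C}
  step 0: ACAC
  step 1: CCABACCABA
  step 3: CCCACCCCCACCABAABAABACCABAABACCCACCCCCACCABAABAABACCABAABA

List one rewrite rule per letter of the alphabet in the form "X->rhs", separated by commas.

  step 0 ⇒ step 1: ACAC ⇒ CC·ABA·CC·ABA
    A ↦ CC
    C ↦ ABA
    B ↦ CA  (constrained at step 1)

A->CC, B->CA, C->ABA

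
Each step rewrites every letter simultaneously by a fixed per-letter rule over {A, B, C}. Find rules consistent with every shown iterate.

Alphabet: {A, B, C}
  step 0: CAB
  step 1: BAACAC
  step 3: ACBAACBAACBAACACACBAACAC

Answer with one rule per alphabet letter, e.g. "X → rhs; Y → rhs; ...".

  step 0 ⇒ step 1: CAB ⇒ BA·AC·AC
    A ↦ AC
    B ↦ AC
    C ↦ BA

A->AC, B->AC, C->BA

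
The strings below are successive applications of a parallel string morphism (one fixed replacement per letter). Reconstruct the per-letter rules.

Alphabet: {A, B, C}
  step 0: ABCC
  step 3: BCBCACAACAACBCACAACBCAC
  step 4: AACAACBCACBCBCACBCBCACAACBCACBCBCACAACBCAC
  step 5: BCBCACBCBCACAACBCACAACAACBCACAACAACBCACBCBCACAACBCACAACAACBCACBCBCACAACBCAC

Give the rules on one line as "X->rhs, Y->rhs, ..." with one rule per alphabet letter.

A->BC, B->A, C->AC

  step 4 ⇒ step 5: AACAACBCACBCBCACBCBCACAACBCACBCBCACAACBCAC ⇒ BC·BC·AC·BC·BC·AC·A·AC·BC·AC·A·AC·A·AC·BC·AC·A·AC·A·AC·BC·AC·BC·BC·AC·A·AC·BC·AC·A·AC·A·AC·BC·AC·BC·BC·AC·A·AC·BC·AC
    A ↦ BC
    B ↦ A
    C ↦ AC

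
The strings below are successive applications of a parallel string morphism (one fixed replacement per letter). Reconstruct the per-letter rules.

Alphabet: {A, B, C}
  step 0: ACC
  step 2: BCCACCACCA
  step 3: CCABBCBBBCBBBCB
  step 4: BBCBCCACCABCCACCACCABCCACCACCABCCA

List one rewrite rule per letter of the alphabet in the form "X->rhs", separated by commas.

A->CB, B->CCA, C->B

  step 3 ⇒ step 4: CCABBCBBBCBBBCB ⇒ B·B·CB·CCA·CCA·B·CCA·CCA·CCA·B·CCA·CCA·CCA·B·CCA
    A ↦ CB
    B ↦ CCA
    C ↦ B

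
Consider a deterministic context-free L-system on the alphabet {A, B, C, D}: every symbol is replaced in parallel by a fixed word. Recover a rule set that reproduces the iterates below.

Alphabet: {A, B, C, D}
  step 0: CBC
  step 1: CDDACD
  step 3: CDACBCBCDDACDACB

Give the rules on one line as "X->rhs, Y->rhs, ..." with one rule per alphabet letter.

  step 0 ⇒ step 1: CBC ⇒ CD·DA·CD
    B ↦ DA
    C ↦ CD
    A ↦ CB  (constrained at step 1)
    D ↦ A  (constrained at step 1)

A->CB, B->DA, C->CD, D->A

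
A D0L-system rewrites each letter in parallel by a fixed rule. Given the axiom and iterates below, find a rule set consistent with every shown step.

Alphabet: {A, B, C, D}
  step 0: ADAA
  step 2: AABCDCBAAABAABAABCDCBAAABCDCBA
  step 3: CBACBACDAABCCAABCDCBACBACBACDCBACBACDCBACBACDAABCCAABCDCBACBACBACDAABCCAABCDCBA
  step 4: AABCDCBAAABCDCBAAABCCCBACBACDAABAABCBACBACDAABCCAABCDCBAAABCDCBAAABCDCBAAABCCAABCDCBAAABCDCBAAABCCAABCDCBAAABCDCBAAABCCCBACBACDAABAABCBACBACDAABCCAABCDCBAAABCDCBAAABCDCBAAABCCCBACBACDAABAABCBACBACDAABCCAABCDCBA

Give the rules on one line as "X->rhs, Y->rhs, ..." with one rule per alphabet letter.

  step 3 ⇒ step 4: CBACBACDAABCCAABCDCBACBACBACDCBACBACDCBACBACDAABCCAABCDCBACBACBACDAABCCAABCDCBA ⇒ AAB·CD·CBA·AAB·CD·CBA·AAB·CC·CBA·CBA·CD·AAB·AAB·CBA·CBA·CD·AAB·CC·AAB·CD·CBA·AAB·CD·CBA·AAB·CD·CBA·AAB·CC·AAB·CD·CBA·AAB·CD·CBA·AAB·CC·AAB·CD·CBA·AAB·CD·CBA·AAB·CC·CBA·CBA·CD·AAB·AAB·CBA·CBA·CD·AAB·CC·AAB·CD·CBA·AAB·CD·CBA·AAB·CD·CBA·AAB·CC·CBA·CBA·CD·AAB·AAB·CBA·CBA·CD·AAB·CC·AAB·CD·CBA
    A ↦ CBA
    B ↦ CD
    C ↦ AAB
    D ↦ CC

A->CBA, B->CD, C->AAB, D->CC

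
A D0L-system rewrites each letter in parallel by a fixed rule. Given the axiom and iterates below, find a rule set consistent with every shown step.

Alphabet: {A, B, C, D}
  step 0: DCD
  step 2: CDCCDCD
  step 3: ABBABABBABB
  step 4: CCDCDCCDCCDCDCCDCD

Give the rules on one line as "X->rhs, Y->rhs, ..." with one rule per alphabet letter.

A->C, B->CD, C->AB, D->B

  step 3 ⇒ step 4: ABBABABBABB ⇒ C·CD·CD·C·CD·C·CD·CD·C·CD·CD
    A ↦ C
    B ↦ CD
  step 2 ⇒ step 3: CDCCDCD ⇒ AB·B·AB·AB·B·AB·B
    C ↦ AB
  step 2 ⇒ step 3: CDCCDCD ⇒ AB·B·AB·AB·B·AB·B
    D ↦ B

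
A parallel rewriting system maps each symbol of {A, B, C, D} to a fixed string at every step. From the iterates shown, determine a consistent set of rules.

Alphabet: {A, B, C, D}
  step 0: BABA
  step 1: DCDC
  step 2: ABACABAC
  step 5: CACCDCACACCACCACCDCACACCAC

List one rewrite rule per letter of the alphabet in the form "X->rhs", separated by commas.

  step 1 ⇒ step 2: DCDC ⇒ AB·AC·AB·AC
    C ↦ AC
    D ↦ AB
  step 0 ⇒ step 1: BABA ⇒ D·C·D·C
    A ↦ C
  step 0 ⇒ step 1: BABA ⇒ D·C·D·C
    B ↦ D

A->C, B->D, C->AC, D->AB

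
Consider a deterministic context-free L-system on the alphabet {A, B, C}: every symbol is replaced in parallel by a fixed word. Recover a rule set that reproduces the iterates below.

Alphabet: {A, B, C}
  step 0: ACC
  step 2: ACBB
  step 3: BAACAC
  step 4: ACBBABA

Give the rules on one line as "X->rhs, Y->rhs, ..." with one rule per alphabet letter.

  step 3 ⇒ step 4: BAACAC ⇒ AC·B·B·A·B·A
    A ↦ B
    B ↦ AC
    C ↦ A

A->B, B->AC, C->A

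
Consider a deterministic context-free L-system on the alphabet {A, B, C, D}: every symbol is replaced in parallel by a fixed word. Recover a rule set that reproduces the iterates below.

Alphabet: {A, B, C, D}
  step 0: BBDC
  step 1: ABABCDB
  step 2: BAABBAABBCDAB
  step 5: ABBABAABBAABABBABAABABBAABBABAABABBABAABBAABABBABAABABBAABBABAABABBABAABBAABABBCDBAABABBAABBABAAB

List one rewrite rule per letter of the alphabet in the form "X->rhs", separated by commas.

A->BA, B->AB, C->B, D->CD

  step 1 ⇒ step 2: ABABCDB ⇒ BA·AB·BA·AB·B·CD·AB
    A ↦ BA
    B ↦ AB
    C ↦ B
    D ↦ CD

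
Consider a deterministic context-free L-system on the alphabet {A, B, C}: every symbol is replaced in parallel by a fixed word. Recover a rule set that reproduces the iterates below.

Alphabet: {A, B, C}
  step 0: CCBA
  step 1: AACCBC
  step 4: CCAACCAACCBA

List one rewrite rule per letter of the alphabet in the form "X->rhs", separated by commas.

A->C, B->CCB, C->A

  step 0 ⇒ step 1: CCBA ⇒ A·A·CCB·C
    A ↦ C
    B ↦ CCB
    C ↦ A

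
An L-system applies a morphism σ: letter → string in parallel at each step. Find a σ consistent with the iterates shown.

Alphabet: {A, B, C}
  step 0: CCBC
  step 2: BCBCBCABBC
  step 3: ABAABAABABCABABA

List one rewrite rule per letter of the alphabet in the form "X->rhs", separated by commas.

  step 2 ⇒ step 3: BCBCBCABBC ⇒ AB·A·AB·A·AB·A·BC·AB·AB·A
    A ↦ BC
    B ↦ AB
    C ↦ A

A->BC, B->AB, C->A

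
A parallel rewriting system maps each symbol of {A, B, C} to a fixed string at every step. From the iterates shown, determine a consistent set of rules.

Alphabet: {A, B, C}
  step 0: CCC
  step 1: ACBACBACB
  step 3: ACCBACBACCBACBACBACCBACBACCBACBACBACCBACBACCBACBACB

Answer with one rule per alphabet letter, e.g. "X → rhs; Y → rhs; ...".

  step 0 ⇒ step 1: CCC ⇒ ACB·ACB·ACB
    C ↦ ACB
    A ↦ B  (constrained at step 1)
    B ↦ ACC  (constrained at step 1)

A->B, B->ACC, C->ACB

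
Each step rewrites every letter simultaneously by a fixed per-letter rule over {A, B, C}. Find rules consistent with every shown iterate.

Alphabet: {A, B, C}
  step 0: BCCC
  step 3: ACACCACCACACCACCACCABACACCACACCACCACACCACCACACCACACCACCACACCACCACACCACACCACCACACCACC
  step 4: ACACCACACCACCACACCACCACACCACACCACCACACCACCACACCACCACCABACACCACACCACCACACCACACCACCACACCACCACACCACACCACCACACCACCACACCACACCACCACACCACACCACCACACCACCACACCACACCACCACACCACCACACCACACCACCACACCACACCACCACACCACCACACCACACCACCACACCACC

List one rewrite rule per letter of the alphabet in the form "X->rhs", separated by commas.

  step 3 ⇒ step 4: ACACCACCACACCACCACCABACACCACACCACCACACCACCACACCACACCACCACACCACCACACCACACCACCACACCACC ⇒ AC·ACC·AC·ACC·ACC·AC·ACC·ACC·AC·ACC·AC·ACC·ACC·AC·ACC·ACC·AC·ACC·ACC·AC·CAB·AC·ACC·AC·ACC·ACC·AC·ACC·AC·ACC·ACC·AC·ACC·ACC·AC·ACC·AC·ACC·ACC·AC·ACC·ACC·AC·ACC·AC·ACC·ACC·AC·ACC·AC·ACC·ACC·AC·ACC·ACC·AC·ACC·AC·ACC·ACC·AC·ACC·ACC·AC·ACC·AC·ACC·ACC·AC·ACC·AC·ACC·ACC·AC·ACC·ACC·AC·ACC·AC·ACC·ACC·AC·ACC·ACC
    A ↦ AC
    B ↦ CAB
    C ↦ ACC

A->AC, B->CAB, C->ACC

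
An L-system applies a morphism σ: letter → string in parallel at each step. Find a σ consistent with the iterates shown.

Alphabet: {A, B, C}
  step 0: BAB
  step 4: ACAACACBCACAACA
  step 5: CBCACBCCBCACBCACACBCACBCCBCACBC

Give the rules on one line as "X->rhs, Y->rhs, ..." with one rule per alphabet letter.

A->CBC, B->C, C->A

  step 4 ⇒ step 5: ACAACACBCACAACA ⇒ CBC·A·CBC·CBC·A·CBC·A·C·A·CBC·A·CBC·CBC·A·CBC
    A ↦ CBC
    B ↦ C
    C ↦ A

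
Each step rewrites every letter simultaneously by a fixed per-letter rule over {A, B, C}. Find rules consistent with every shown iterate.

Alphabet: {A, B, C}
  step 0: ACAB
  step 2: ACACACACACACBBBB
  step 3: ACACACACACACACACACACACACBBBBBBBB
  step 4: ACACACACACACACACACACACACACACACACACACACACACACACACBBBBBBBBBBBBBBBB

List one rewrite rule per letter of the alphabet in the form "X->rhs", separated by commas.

  step 3 ⇒ step 4: ACACACACACACACACACACACACBBBBBBBB ⇒ AC·AC·AC·AC·AC·AC·AC·AC·AC·AC·AC·AC·AC·AC·AC·AC·AC·AC·AC·AC·AC·AC·AC·AC·BB·BB·BB·BB·BB·BB·BB·BB
    A ↦ AC
    B ↦ BB
    C ↦ AC

A->AC, B->BB, C->AC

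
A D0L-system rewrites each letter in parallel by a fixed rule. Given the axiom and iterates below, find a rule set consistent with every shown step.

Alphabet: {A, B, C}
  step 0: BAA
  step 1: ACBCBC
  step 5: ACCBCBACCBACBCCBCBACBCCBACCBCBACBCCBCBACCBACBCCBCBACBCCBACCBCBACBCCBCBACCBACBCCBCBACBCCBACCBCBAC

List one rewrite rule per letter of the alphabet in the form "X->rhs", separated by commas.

  step 0 ⇒ step 1: BAA ⇒ AC·BC·BC
    A ↦ BC
    B ↦ AC
    C ↦ CB  (constrained at step 1)

A->BC, B->AC, C->CB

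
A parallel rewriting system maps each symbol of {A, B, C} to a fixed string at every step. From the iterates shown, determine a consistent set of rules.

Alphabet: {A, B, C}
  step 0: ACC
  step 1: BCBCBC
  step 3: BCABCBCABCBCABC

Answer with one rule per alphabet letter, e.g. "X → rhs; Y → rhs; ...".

A->BC, B->A, C->BC

  step 0 ⇒ step 1: ACC ⇒ BC·BC·BC
    A ↦ BC
    C ↦ BC
    B ↦ A  (constrained at step 1)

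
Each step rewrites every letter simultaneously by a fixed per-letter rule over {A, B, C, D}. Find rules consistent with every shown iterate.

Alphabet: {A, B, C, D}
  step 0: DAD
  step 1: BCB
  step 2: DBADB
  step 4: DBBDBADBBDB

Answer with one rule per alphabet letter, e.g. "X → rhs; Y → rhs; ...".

  step 1 ⇒ step 2: BCB ⇒ DB·A·DB
    B ↦ DB
    C ↦ A
  step 0 ⇒ step 1: DAD ⇒ B·C·B
    A ↦ C
  step 0 ⇒ step 1: DAD ⇒ B·C·B
    D ↦ B

A->C, B->DB, C->A, D->B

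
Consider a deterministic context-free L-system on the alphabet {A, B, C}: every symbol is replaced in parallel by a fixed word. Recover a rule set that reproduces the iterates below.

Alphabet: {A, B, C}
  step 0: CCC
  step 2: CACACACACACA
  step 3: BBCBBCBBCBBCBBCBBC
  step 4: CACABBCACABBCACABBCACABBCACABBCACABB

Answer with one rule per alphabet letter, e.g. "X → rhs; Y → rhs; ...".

A->C, B->CA, C->BB

  step 3 ⇒ step 4: BBCBBCBBCBBCBBCBBC ⇒ CA·CA·BB·CA·CA·BB·CA·CA·BB·CA·CA·BB·CA·CA·BB·CA·CA·BB
    B ↦ CA
    C ↦ BB
  step 2 ⇒ step 3: CACACACACACA ⇒ BB·C·BB·C·BB·C·BB·C·BB·C·BB·C
    A ↦ C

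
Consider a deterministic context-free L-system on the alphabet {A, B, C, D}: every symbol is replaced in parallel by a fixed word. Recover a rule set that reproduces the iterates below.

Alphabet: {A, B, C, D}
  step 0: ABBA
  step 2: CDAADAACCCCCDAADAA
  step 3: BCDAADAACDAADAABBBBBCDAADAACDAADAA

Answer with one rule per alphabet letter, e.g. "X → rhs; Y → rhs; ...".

A->DAA, B->DD, C->B, D->C

  step 2 ⇒ step 3: CDAADAACCCCCDAADAA ⇒ B·C·DAA·DAA·C·DAA·DAA·B·B·B·B·B·C·DAA·DAA·C·DAA·DAA
    A ↦ DAA
    C ↦ B
    D ↦ C
    B ↦ DD  (constrained at step 0)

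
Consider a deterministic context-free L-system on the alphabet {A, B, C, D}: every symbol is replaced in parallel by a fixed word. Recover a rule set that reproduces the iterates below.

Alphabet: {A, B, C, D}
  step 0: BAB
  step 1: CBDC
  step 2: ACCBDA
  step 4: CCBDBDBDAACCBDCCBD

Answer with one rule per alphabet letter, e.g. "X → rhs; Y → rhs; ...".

  step 1 ⇒ step 2: CBDC ⇒ A·C·CBD·A
    B ↦ C
    C ↦ A
    D ↦ CBD
  step 0 ⇒ step 1: BAB ⇒ C·BD·C
    A ↦ BD

A->BD, B->C, C->A, D->CBD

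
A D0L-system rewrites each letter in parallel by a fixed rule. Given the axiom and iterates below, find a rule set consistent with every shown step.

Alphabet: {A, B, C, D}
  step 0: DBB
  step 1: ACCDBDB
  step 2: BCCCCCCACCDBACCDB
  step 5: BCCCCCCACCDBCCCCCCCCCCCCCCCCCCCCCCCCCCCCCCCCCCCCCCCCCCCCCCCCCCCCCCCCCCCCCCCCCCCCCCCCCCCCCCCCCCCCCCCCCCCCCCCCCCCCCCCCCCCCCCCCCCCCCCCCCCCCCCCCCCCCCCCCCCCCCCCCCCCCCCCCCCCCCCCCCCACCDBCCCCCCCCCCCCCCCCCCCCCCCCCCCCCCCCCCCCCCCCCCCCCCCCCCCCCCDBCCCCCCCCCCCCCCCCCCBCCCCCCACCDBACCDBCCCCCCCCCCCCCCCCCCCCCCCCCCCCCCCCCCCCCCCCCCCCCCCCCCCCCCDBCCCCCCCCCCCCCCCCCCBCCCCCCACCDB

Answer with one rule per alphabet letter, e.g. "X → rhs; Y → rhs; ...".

A->B, B->DB, C->CCC, D->ACC

  step 1 ⇒ step 2: ACCDBDB ⇒ B·CCC·CCC·ACC·DB·ACC·DB
    A ↦ B
    B ↦ DB
    C ↦ CCC
    D ↦ ACC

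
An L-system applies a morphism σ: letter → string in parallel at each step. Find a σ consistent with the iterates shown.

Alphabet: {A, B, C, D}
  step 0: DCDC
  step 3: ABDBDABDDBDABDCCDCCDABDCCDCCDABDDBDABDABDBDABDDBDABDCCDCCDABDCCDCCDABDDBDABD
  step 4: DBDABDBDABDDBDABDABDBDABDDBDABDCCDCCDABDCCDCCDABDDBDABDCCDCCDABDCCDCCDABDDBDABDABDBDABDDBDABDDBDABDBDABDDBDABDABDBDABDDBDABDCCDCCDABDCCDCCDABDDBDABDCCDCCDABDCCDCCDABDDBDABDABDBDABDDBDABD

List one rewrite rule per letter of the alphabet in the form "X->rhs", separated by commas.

A->D, B->BD, C->CCD, D->ABD

  step 3 ⇒ step 4: ABDBDABDDBDABDCCDCCDABDCCDCCDABDDBDABDABDBDABDDBDABDCCDCCDABDCCDCCDABDDBDABD ⇒ D·BD·ABD·BD·ABD·D·BD·ABD·ABD·BD·ABD·D·BD·ABD·CCD·CCD·ABD·CCD·CCD·ABD·D·BD·ABD·CCD·CCD·ABD·CCD·CCD·ABD·D·BD·ABD·ABD·BD·ABD·D·BD·ABD·D·BD·ABD·BD·ABD·D·BD·ABD·ABD·BD·ABD·D·BD·ABD·CCD·CCD·ABD·CCD·CCD·ABD·D·BD·ABD·CCD·CCD·ABD·CCD·CCD·ABD·D·BD·ABD·ABD·BD·ABD·D·BD·ABD
    A ↦ D
    B ↦ BD
    C ↦ CCD
    D ↦ ABD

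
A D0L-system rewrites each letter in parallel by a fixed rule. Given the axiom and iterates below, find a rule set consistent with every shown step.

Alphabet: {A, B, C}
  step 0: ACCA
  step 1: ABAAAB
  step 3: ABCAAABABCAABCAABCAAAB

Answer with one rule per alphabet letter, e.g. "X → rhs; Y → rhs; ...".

  step 0 ⇒ step 1: ACCA ⇒ AB·A·A·AB
    A ↦ AB
    C ↦ A
    B ↦ CA  (constrained at step 1)

A->AB, B->CA, C->A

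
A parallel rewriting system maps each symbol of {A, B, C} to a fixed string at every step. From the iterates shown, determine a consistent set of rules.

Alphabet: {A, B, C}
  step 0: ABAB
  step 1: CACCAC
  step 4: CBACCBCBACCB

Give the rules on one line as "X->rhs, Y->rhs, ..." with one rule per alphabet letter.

A->C, B->AC, C->B

  step 0 ⇒ step 1: ABAB ⇒ C·AC·C·AC
    A ↦ C
    B ↦ AC
    C ↦ B  (constrained at step 1)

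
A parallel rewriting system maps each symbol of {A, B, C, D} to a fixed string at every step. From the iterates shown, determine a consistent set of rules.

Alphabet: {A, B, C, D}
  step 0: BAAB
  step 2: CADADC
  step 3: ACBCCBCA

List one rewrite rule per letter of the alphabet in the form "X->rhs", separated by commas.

  step 2 ⇒ step 3: CADADC ⇒ A·CB·C·CB·C·A
    A ↦ CB
    C ↦ A
    D ↦ C
    B ↦ D  (constrained at step 0)

A->CB, B->D, C->A, D->C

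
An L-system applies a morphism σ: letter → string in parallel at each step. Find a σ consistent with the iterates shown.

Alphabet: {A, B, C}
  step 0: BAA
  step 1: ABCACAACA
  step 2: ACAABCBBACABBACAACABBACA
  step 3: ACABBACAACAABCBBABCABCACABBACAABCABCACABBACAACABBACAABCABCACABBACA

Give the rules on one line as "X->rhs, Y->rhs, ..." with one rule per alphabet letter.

  step 2 ⇒ step 3: ACAABCBBACABBACAACABBACA ⇒ ACA·BB·ACA·ACA·ABC·BB·ABC·ABC·ACA·BB·ACA·ABC·ABC·ACA·BB·ACA·ACA·BB·ACA·ABC·ABC·ACA·BB·ACA
    A ↦ ACA
    B ↦ ABC
    C ↦ BB

A->ACA, B->ABC, C->BB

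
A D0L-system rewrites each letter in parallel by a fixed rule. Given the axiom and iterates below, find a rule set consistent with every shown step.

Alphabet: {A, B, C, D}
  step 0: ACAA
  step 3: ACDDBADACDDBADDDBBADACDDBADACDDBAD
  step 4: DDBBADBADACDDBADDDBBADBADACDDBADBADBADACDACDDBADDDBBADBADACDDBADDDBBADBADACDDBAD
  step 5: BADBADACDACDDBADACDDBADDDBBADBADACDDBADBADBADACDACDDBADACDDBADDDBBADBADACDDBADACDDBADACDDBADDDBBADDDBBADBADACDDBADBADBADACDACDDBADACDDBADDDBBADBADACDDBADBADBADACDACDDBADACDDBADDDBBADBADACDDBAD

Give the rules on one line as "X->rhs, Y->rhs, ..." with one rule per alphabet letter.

  step 4 ⇒ step 5: DDBBADBADACDDBADDDBBADBADACDDBADBADBADACDACDDBADDDBBADBADACDDBADDDBBADBADACDDBAD ⇒ BAD·BAD·ACD·ACD·D·BAD·ACD·D·BAD·D·DB·BAD·BAD·ACD·D·BAD·BAD·BAD·ACD·ACD·D·BAD·ACD·D·BAD·D·DB·BAD·BAD·ACD·D·BAD·ACD·D·BAD·ACD·D·BAD·D·DB·BAD·D·DB·BAD·BAD·ACD·D·BAD·BAD·BAD·ACD·ACD·D·BAD·ACD·D·BAD·D·DB·BAD·BAD·ACD·D·BAD·BAD·BAD·ACD·ACD·D·BAD·ACD·D·BAD·D·DB·BAD·BAD·ACD·D·BAD
    A ↦ D
    B ↦ ACD
    C ↦ DB
    D ↦ BAD

A->D, B->ACD, C->DB, D->BAD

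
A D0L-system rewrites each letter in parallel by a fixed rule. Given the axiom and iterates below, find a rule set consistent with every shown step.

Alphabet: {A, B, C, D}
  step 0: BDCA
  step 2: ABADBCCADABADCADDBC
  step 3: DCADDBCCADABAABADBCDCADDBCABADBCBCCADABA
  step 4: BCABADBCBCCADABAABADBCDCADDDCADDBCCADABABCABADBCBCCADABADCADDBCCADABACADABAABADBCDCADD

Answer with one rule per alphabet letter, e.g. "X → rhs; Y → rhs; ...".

  step 3 ⇒ step 4: DCADDBCCADABAABADBCDCADDBCABADBCBCCADABA ⇒ BC·ABA·D·BC·BC·CAD·ABA·ABA·D·BC·D·CAD·D·D·CAD·D·BC·CAD·ABA·BC·ABA·D·BC·BC·CAD·ABA·D·CAD·D·BC·CAD·ABA·CAD·ABA·ABA·D·BC·D·CAD·D
    A ↦ D
    B ↦ CAD
    C ↦ ABA
    D ↦ BC

A->D, B->CAD, C->ABA, D->BC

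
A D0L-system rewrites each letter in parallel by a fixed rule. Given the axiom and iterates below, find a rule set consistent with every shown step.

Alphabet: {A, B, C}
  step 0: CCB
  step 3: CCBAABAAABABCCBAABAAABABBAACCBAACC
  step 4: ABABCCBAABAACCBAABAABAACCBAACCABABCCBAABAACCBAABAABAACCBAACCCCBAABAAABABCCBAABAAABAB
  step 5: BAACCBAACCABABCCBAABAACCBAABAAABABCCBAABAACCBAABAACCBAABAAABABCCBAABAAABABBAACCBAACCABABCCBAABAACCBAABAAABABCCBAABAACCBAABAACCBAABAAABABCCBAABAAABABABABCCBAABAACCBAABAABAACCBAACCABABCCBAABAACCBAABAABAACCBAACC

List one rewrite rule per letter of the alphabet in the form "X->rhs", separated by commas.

  step 4 ⇒ step 5: ABABCCBAABAACCBAABAABAACCBAACCABABCCBAABAACCBAABAABAACCBAACCCCBAABAAABABCCBAABAAABAB ⇒ BAA·CC·BAA·CC·AB·AB·CC·BAA·BAA·CC·BAA·BAA·AB·AB·CC·BAA·BAA·CC·BAA·BAA·CC·BAA·BAA·AB·AB·CC·BAA·BAA·AB·AB·BAA·CC·BAA·CC·AB·AB·CC·BAA·BAA·CC·BAA·BAA·AB·AB·CC·BAA·BAA·CC·BAA·BAA·CC·BAA·BAA·AB·AB·CC·BAA·BAA·AB·AB·AB·AB·CC·BAA·BAA·CC·BAA·BAA·BAA·CC·BAA·CC·AB·AB·CC·BAA·BAA·CC·BAA·BAA·BAA·CC·BAA·CC
    A ↦ BAA
    B ↦ CC
    C ↦ AB

A->BAA, B->CC, C->AB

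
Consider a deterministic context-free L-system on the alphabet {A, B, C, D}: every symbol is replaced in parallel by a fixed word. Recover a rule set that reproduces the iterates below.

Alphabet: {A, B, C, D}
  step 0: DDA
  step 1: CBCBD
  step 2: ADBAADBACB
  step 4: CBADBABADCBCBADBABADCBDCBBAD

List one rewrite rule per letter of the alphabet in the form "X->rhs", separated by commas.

A->D, B->BA, C->AD, D->CB

  step 1 ⇒ step 2: CBCBD ⇒ AD·BA·AD·BA·CB
    B ↦ BA
    C ↦ AD
    D ↦ CB
  step 0 ⇒ step 1: DDA ⇒ CB·CB·D
    A ↦ D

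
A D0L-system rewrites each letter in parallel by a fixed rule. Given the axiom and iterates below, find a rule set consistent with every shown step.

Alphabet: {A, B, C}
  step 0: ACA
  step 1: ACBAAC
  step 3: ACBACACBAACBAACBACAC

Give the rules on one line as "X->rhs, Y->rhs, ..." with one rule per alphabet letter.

  step 0 ⇒ step 1: ACA ⇒ AC·BA·AC
    A ↦ AC
    C ↦ BA
    B ↦ C  (constrained at step 1)

A->AC, B->C, C->BA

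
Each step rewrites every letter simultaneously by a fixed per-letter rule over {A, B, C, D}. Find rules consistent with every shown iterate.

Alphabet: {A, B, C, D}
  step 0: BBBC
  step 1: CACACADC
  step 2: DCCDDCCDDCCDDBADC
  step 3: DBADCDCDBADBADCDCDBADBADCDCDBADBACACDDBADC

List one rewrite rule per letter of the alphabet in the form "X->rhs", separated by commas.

  step 2 ⇒ step 3: DCCDDCCDDCCDDBADC ⇒ DBA·DC·DC·DBA·DBA·DC·DC·DBA·DBA·DC·DC·DBA·DBA·CA·CD·DBA·DC
    A ↦ CD
    B ↦ CA
    C ↦ DC
    D ↦ DBA

A->CD, B->CA, C->DC, D->DBA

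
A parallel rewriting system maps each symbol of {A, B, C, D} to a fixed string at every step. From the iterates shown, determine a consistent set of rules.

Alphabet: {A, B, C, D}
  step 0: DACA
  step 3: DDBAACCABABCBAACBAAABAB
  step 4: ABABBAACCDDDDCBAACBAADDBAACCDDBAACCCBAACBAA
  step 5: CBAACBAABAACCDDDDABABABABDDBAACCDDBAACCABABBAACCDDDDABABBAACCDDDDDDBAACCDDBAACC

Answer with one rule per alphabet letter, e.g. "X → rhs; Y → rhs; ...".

  step 4 ⇒ step 5: ABABBAACCDDDDCBAACBAADDBAACCDDBAACCCBAACBAA ⇒ C·BAA·C·BAA·BAA·C·C·DD·DD·AB·AB·AB·AB·DD·BAA·C·C·DD·BAA·C·C·AB·AB·BAA·C·C·DD·DD·AB·AB·BAA·C·C·DD·DD·DD·BAA·C·C·DD·BAA·C·C
    A ↦ C
    B ↦ BAA
    C ↦ DD
    D ↦ AB

A->C, B->BAA, C->DD, D->AB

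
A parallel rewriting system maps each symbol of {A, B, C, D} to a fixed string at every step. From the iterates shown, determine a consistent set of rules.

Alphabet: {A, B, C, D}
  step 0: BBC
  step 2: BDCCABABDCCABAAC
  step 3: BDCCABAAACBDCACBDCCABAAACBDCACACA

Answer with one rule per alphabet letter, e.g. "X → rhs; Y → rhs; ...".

A->AC, B->BDC, C->A, D->CAB

  step 2 ⇒ step 3: BDCCABABDCCABAAC ⇒ BDC·CAB·A·A·AC·BDC·AC·BDC·CAB·A·A·AC·BDC·AC·AC·A
    A ↦ AC
    B ↦ BDC
    C ↦ A
    D ↦ CAB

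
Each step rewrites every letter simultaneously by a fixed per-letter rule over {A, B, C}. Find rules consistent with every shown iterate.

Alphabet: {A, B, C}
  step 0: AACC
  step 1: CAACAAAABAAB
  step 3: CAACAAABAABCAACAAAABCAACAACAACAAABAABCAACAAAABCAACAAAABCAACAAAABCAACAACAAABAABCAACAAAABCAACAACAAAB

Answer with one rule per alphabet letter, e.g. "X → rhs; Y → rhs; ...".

  step 0 ⇒ step 1: AACC ⇒ CAA·CAA·AAB·AAB
    A ↦ CAA
    C ↦ AAB
    B ↦ AB  (constrained at step 1)

A->CAA, B->AB, C->AAB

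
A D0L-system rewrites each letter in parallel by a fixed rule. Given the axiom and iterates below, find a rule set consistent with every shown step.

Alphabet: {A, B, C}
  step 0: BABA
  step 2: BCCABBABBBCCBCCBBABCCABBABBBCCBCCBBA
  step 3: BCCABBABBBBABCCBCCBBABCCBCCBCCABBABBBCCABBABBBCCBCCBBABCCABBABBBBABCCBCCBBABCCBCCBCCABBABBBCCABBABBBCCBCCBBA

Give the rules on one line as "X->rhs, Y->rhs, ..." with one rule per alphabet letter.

A->BBA, B->BCC, C->ABB

  step 2 ⇒ step 3: BCCABBABBBCCBCCBBABCCABBABBBCCBCCBBA ⇒ BCC·ABB·ABB·BBA·BCC·BCC·BBA·BCC·BCC·BCC·ABB·ABB·BCC·ABB·ABB·BCC·BCC·BBA·BCC·ABB·ABB·BBA·BCC·BCC·BBA·BCC·BCC·BCC·ABB·ABB·BCC·ABB·ABB·BCC·BCC·BBA
    A ↦ BBA
    B ↦ BCC
    C ↦ ABB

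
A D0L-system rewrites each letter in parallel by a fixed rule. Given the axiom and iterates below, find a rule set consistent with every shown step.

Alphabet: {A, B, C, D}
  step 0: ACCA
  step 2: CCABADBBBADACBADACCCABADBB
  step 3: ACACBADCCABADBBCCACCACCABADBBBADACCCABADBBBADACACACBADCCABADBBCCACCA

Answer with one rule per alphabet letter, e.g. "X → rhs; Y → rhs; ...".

A->BAD, B->CCA, C->AC, D->BB

  step 2 ⇒ step 3: CCABADBBBADACBADACCCABADBB ⇒ AC·AC·BAD·CCA·BAD·BB·CCA·CCA·CCA·BAD·BB·BAD·AC·CCA·BAD·BB·BAD·AC·AC·AC·BAD·CCA·BAD·BB·CCA·CCA
    A ↦ BAD
    B ↦ CCA
    C ↦ AC
    D ↦ BB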